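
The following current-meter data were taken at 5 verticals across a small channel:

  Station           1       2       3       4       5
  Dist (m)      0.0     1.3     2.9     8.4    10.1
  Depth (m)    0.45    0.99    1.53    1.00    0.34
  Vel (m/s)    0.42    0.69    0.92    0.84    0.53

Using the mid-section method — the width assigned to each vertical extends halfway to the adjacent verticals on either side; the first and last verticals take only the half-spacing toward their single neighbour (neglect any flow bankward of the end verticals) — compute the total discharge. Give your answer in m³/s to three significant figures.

w_1 = (1.3 − 0.0)/2 = 0.65 m; q_1 = 0.42 × 0.45 × 0.65 = 0.1229 m³/s
w_2 = (2.9 − 0.0)/2 = 1.45 m; q_2 = 0.69 × 0.99 × 1.45 = 0.9905 m³/s
w_3 = (8.4 − 1.3)/2 = 3.55 m; q_3 = 0.92 × 1.53 × 3.55 = 4.997 m³/s
w_4 = (10.1 − 2.9)/2 = 3.6 m; q_4 = 0.84 × 1.00 × 3.6 = 3.024 m³/s
w_5 = (10.1 − 8.4)/2 = 0.85 m; q_5 = 0.53 × 0.34 × 0.85 = 0.1532 m³/s
Q = Σ qᵢ = 9.287 m³/s

9.29 m³/s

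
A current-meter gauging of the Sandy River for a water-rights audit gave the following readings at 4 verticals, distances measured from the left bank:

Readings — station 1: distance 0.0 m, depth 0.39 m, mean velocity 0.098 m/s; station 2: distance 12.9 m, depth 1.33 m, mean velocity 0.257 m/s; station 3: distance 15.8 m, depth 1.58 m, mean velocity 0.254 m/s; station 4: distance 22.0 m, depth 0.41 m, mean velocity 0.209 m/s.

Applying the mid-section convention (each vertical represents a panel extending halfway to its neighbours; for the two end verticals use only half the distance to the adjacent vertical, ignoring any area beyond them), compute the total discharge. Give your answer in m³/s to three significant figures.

w_1 = (12.9 − 0.0)/2 = 6.45 m; q_1 = 0.098 × 0.39 × 6.45 = 0.2465 m³/s
w_2 = (15.8 − 0.0)/2 = 7.9 m; q_2 = 0.257 × 1.33 × 7.9 = 2.700 m³/s
w_3 = (22.0 − 12.9)/2 = 4.55 m; q_3 = 0.254 × 1.58 × 4.55 = 1.826 m³/s
w_4 = (22.0 − 15.8)/2 = 3.1 m; q_4 = 0.209 × 0.41 × 3.1 = 0.2656 m³/s
Q = Σ qᵢ = 5.038 m³/s

5.04 m³/s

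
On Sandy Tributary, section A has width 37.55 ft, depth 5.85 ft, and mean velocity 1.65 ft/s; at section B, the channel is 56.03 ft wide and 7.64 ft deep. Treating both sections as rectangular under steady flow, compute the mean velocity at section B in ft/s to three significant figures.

Q = A₁V₁ = (37.55×5.85) × 1.65 = 362.5 ft³/s
A₂ = 56.03 × 7.64 = 428.1 ft²
V₂ = Q/A₂ = 362.5/428.1 = 0.8467 ft/s

0.847 ft/s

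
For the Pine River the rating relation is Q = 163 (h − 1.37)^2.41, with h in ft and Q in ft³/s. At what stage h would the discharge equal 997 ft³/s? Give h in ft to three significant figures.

h − h₀ = (Q/C)^(1/b) = (997/163)^(1/2.41) = 2.120 ft
h = 1.37 + 2.120 = 3.490 ft

3.49 ft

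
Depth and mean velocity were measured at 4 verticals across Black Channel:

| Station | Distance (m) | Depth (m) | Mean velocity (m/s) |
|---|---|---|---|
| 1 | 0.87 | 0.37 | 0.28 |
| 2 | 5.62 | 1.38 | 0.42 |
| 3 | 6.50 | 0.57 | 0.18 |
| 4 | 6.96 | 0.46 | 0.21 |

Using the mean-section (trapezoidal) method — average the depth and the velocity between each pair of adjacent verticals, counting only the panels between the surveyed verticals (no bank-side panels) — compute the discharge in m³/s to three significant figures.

Panel 1-2: Δb = 4.75 m, d̄ = (0.37+1.38)/2 = 0.875, v̄ = (0.28+0.42)/2 = 0.35 → q = 4.75×0.875×0.35 = 1.455 m³/s
Panel 2-3: Δb = 0.88 m, d̄ = (1.38+0.57)/2 = 0.975, v̄ = (0.42+0.18)/2 = 0.3 → q = 0.88×0.975×0.3 = 0.2574 m³/s
Panel 3-4: Δb = 0.46 m, d̄ = (0.57+0.46)/2 = 0.515, v̄ = (0.18+0.21)/2 = 0.195 → q = 0.46×0.515×0.195 = 0.04620 m³/s
Q = Σ q = 1.758 m³/s

1.76 m³/s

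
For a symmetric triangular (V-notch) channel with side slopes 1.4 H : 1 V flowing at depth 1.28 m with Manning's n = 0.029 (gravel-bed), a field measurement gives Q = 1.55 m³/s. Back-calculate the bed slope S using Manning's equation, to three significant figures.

A = z·y² = 1.4×1.28² = 2.294 m²
P = 2y√(1+z²) = 2×1.28×√(1+1.4²) = 4.404 m
R = A/P = 2.294/4.404 = 0.5208 m
S = (Q·n / (1·A·R^(2/3)))² = (1.55×0.029 / (1×2.294×0.6473))² = 0.0009165

0.000917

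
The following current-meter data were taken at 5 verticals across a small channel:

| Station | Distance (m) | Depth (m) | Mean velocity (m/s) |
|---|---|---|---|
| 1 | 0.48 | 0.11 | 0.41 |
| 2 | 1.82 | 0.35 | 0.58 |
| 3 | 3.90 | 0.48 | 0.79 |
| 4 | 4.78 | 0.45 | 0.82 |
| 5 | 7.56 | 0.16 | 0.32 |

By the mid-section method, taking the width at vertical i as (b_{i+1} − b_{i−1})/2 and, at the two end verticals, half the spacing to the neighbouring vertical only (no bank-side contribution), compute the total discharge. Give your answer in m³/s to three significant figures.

w_1 = (1.82 − 0.48)/2 = 0.67 m; q_1 = 0.41 × 0.11 × 0.67 = 0.03022 m³/s
w_2 = (3.90 − 0.48)/2 = 1.71 m; q_2 = 0.58 × 0.35 × 1.71 = 0.3471 m³/s
w_3 = (4.78 − 1.82)/2 = 1.48 m; q_3 = 0.79 × 0.48 × 1.48 = 0.5612 m³/s
w_4 = (7.56 − 3.90)/2 = 1.83 m; q_4 = 0.82 × 0.45 × 1.83 = 0.6753 m³/s
w_5 = (7.56 − 4.78)/2 = 1.39 m; q_5 = 0.32 × 0.16 × 1.39 = 0.07117 m³/s
Q = Σ qᵢ = 1.685 m³/s

1.69 m³/s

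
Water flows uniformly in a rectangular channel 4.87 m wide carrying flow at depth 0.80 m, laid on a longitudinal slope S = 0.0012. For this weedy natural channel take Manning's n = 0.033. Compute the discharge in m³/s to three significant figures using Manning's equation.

2.92 m³/s

A = b·y = 4.87 × 0.80 = 3.896 m²
P = b + 2y = 4.87 + 2×0.80 = 6.470 m
R = A/P = 3.896/6.470 = 0.6022 m
Q = (1/n)·A·R^(2/3)·S^(1/2) = (1/0.033) × 3.896 × 0.6022^(2/3) × 0.0012^(1/2) = 2.916 m³/s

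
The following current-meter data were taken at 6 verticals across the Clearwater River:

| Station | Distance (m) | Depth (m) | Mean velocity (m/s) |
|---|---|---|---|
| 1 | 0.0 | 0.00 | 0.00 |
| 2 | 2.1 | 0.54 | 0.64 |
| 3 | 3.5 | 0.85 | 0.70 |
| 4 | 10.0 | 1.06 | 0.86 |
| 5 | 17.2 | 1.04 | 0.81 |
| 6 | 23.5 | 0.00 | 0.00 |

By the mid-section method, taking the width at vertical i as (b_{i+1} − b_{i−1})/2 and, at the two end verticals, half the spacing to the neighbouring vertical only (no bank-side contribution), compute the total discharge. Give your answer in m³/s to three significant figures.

w_2 = (3.5 − 0.0)/2 = 1.75 m; q_2 = 0.64 × 0.54 × 1.75 = 0.6048 m³/s
w_3 = (10.0 − 2.1)/2 = 3.95 m; q_3 = 0.70 × 0.85 × 3.95 = 2.350 m³/s
w_4 = (17.2 − 3.5)/2 = 6.85 m; q_4 = 0.86 × 1.06 × 6.85 = 6.244 m³/s
w_5 = (23.5 − 10.0)/2 = 6.75 m; q_5 = 0.81 × 1.04 × 6.75 = 5.686 m³/s
Stations 1, 6 contribute zero (depth or velocity is 0).
Q = Σ qᵢ = 14.89 m³/s

14.9 m³/s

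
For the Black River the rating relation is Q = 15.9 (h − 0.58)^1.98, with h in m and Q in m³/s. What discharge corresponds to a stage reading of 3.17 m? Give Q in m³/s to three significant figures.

105 m³/s

Q = 15.9 × (3.17 − 0.58)^1.98 = 15.9 × 2.59^1.98 = 104.6 m³/s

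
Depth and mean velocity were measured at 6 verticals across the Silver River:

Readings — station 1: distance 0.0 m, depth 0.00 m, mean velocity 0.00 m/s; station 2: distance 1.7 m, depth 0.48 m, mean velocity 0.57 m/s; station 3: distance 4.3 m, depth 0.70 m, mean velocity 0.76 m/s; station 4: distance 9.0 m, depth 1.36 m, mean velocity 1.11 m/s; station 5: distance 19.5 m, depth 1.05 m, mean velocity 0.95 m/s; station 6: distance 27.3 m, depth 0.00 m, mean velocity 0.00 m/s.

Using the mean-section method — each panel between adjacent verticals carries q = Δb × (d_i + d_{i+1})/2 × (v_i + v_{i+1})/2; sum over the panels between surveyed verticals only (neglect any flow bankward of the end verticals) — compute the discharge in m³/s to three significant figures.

Panel 1-2: Δb = 1.7 m, d̄ = (0.00+0.48)/2 = 0.24, v̄ = (0.00+0.57)/2 = 0.285 → q = 1.7×0.24×0.285 = 0.1163 m³/s
Panel 2-3: Δb = 2.6 m, d̄ = (0.48+0.70)/2 = 0.59, v̄ = (0.57+0.76)/2 = 0.665 → q = 2.6×0.59×0.665 = 1.020 m³/s
Panel 3-4: Δb = 4.7 m, d̄ = (0.70+1.36)/2 = 1.03, v̄ = (0.76+1.11)/2 = 0.935 → q = 4.7×1.03×0.935 = 4.526 m³/s
Panel 4-5: Δb = 10.5 m, d̄ = (1.36+1.05)/2 = 1.205, v̄ = (1.11+0.95)/2 = 1.03 → q = 10.5×1.205×1.03 = 13.03 m³/s
Panel 5-6: Δb = 7.8 m, d̄ = (1.05+0.00)/2 = 0.525, v̄ = (0.95+0.00)/2 = 0.475 → q = 7.8×0.525×0.475 = 1.945 m³/s
Q = Σ q = 20.64 m³/s

20.6 m³/s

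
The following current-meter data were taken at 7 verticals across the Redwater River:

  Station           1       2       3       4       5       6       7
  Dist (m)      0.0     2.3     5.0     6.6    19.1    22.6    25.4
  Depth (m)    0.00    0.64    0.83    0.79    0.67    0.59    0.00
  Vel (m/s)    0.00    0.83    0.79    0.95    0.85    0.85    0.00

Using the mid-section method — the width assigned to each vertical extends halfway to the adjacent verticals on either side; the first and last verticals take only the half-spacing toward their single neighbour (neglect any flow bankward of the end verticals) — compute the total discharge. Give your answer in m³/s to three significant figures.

14.2 m³/s

w_2 = (5.0 − 0.0)/2 = 2.5 m; q_2 = 0.83 × 0.64 × 2.5 = 1.328 m³/s
w_3 = (6.6 − 2.3)/2 = 2.15 m; q_3 = 0.79 × 0.83 × 2.15 = 1.410 m³/s
w_4 = (19.1 − 5.0)/2 = 7.05 m; q_4 = 0.95 × 0.79 × 7.05 = 5.291 m³/s
w_5 = (22.6 − 6.6)/2 = 8 m; q_5 = 0.85 × 0.67 × 8 = 4.556 m³/s
w_6 = (25.4 − 19.1)/2 = 3.15 m; q_6 = 0.85 × 0.59 × 3.15 = 1.580 m³/s
Stations 1, 7 contribute zero (depth or velocity is 0).
Q = Σ qᵢ = 14.16 m³/s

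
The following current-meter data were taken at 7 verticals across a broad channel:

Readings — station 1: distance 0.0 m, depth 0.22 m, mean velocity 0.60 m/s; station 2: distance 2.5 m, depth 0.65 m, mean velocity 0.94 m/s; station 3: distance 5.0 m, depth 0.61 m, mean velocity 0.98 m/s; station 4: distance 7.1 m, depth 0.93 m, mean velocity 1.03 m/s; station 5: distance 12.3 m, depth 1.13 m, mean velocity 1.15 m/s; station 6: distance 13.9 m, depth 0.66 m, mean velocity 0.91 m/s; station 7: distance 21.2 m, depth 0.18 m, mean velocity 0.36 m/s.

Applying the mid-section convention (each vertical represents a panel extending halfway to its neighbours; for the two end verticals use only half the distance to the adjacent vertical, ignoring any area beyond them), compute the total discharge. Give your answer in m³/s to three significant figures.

w_1 = (2.5 − 0.0)/2 = 1.25 m; q_1 = 0.60 × 0.22 × 1.25 = 0.1650 m³/s
w_2 = (5.0 − 0.0)/2 = 2.5 m; q_2 = 0.94 × 0.65 × 2.5 = 1.528 m³/s
w_3 = (7.1 − 2.5)/2 = 2.3 m; q_3 = 0.98 × 0.61 × 2.3 = 1.375 m³/s
w_4 = (12.3 − 5.0)/2 = 3.65 m; q_4 = 1.03 × 0.93 × 3.65 = 3.496 m³/s
w_5 = (13.9 − 7.1)/2 = 3.4 m; q_5 = 1.15 × 1.13 × 3.4 = 4.418 m³/s
w_6 = (21.2 − 12.3)/2 = 4.45 m; q_6 = 0.91 × 0.66 × 4.45 = 2.673 m³/s
w_7 = (21.2 − 13.9)/2 = 3.65 m; q_7 = 0.36 × 0.18 × 3.65 = 0.2365 m³/s
Q = Σ qᵢ = 13.89 m³/s

13.9 m³/s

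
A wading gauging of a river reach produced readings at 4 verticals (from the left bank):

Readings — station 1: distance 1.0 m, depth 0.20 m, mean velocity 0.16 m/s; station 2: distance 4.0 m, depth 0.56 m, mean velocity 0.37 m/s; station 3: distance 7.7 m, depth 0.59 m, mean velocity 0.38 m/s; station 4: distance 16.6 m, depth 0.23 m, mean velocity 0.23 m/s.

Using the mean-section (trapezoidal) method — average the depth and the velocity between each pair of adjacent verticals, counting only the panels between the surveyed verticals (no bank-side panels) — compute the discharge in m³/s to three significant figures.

2.21 m³/s

Panel 1-2: Δb = 3 m, d̄ = (0.20+0.56)/2 = 0.38, v̄ = (0.16+0.37)/2 = 0.265 → q = 3×0.38×0.265 = 0.3021 m³/s
Panel 2-3: Δb = 3.7 m, d̄ = (0.56+0.59)/2 = 0.575, v̄ = (0.37+0.38)/2 = 0.375 → q = 3.7×0.575×0.375 = 0.7978 m³/s
Panel 3-4: Δb = 8.9 m, d̄ = (0.59+0.23)/2 = 0.41, v̄ = (0.38+0.23)/2 = 0.305 → q = 8.9×0.41×0.305 = 1.113 m³/s
Q = Σ q = 2.213 m³/s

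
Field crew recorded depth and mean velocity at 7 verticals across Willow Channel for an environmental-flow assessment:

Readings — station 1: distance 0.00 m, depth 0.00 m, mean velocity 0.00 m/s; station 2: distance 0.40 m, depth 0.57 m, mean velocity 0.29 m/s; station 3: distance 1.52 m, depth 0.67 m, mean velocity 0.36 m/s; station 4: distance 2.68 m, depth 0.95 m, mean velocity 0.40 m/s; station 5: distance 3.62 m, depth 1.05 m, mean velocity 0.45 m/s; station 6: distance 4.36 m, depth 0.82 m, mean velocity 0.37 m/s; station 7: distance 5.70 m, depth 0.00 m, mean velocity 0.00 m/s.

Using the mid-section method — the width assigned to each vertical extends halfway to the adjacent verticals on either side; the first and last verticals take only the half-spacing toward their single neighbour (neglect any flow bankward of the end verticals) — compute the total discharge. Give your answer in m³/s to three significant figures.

w_2 = (1.52 − 0.00)/2 = 0.76 m; q_2 = 0.29 × 0.57 × 0.76 = 0.1256 m³/s
w_3 = (2.68 − 0.40)/2 = 1.14 m; q_3 = 0.36 × 0.67 × 1.14 = 0.2750 m³/s
w_4 = (3.62 − 1.52)/2 = 1.05 m; q_4 = 0.40 × 0.95 × 1.05 = 0.3990 m³/s
w_5 = (4.36 − 2.68)/2 = 0.84 m; q_5 = 0.45 × 1.05 × 0.84 = 0.3969 m³/s
w_6 = (5.70 − 3.62)/2 = 1.04 m; q_6 = 0.37 × 0.82 × 1.04 = 0.3155 m³/s
Stations 1, 7 contribute zero (depth or velocity is 0).
Q = Σ qᵢ = 1.512 m³/s

1.51 m³/s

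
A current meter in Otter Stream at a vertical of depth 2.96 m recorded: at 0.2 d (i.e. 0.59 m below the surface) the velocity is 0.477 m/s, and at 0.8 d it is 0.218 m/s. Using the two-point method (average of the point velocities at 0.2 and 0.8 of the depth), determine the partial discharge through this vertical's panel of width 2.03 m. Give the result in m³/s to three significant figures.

v̄ = (0.477 + 0.218) / 2 = 0.3475 m/s
q = v̄ × d × w = 0.3475 × 2.96 × 2.03 = 2.088 m³/s

2.09 m³/s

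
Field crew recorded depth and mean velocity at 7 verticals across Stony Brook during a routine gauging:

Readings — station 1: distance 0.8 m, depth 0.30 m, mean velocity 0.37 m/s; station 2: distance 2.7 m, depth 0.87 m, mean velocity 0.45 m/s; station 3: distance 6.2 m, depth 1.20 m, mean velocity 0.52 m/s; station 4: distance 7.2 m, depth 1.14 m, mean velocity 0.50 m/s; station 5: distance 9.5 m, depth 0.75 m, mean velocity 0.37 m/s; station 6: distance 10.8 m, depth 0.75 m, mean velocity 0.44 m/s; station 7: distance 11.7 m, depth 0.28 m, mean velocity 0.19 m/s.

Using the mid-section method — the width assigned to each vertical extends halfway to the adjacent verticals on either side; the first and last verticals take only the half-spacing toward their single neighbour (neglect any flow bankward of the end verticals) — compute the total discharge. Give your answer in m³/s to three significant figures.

4.39 m³/s

w_1 = (2.7 − 0.8)/2 = 0.95 m; q_1 = 0.37 × 0.30 × 0.95 = 0.1055 m³/s
w_2 = (6.2 − 0.8)/2 = 2.7 m; q_2 = 0.45 × 0.87 × 2.7 = 1.057 m³/s
w_3 = (7.2 − 2.7)/2 = 2.25 m; q_3 = 0.52 × 1.20 × 2.25 = 1.404 m³/s
w_4 = (9.5 − 6.2)/2 = 1.65 m; q_4 = 0.50 × 1.14 × 1.65 = 0.9405 m³/s
w_5 = (10.8 − 7.2)/2 = 1.8 m; q_5 = 0.37 × 0.75 × 1.8 = 0.4995 m³/s
w_6 = (11.7 − 9.5)/2 = 1.1 m; q_6 = 0.44 × 0.75 × 1.1 = 0.3630 m³/s
w_7 = (11.7 − 10.8)/2 = 0.45 m; q_7 = 0.19 × 0.28 × 0.45 = 0.02394 m³/s
Q = Σ qᵢ = 4.393 m³/s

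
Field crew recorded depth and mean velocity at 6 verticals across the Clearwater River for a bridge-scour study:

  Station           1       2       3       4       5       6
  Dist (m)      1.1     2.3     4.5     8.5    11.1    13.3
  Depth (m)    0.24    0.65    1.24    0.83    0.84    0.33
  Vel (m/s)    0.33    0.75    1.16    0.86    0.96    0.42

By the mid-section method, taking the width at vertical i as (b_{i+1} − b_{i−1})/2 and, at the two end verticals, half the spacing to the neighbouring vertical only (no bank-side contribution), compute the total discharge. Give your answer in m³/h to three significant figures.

w_1 = (2.3 − 1.1)/2 = 0.6 m; q_1 = 0.33 × 0.24 × 0.6 = 0.04752 m³/s
w_2 = (4.5 − 1.1)/2 = 1.7 m; q_2 = 0.75 × 0.65 × 1.7 = 0.8288 m³/s
w_3 = (8.5 − 2.3)/2 = 3.1 m; q_3 = 1.16 × 1.24 × 3.1 = 4.459 m³/s
w_4 = (11.1 − 4.5)/2 = 3.3 m; q_4 = 0.86 × 0.83 × 3.3 = 2.356 m³/s
w_5 = (13.3 − 8.5)/2 = 2.4 m; q_5 = 0.96 × 0.84 × 2.4 = 1.935 m³/s
w_6 = (13.3 − 11.1)/2 = 1.1 m; q_6 = 0.42 × 0.33 × 1.1 = 0.1525 m³/s
Q = Σ qᵢ = 9.779 m³/s
= 9.779 × 3600 = 35200 m³/h

35200 m³/h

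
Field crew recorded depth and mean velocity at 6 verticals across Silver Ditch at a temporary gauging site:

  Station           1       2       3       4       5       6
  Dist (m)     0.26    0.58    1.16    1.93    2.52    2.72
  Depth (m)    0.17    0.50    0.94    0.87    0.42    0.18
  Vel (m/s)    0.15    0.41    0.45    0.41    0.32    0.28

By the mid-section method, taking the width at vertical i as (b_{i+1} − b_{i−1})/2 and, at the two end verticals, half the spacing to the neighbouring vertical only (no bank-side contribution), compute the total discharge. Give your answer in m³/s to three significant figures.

0.683 m³/s

w_1 = (0.58 − 0.26)/2 = 0.16 m; q_1 = 0.15 × 0.17 × 0.16 = 0.004080 m³/s
w_2 = (1.16 − 0.26)/2 = 0.45 m; q_2 = 0.41 × 0.50 × 0.45 = 0.09225 m³/s
w_3 = (1.93 − 0.58)/2 = 0.675 m; q_3 = 0.45 × 0.94 × 0.675 = 0.2855 m³/s
w_4 = (2.52 − 1.16)/2 = 0.68 m; q_4 = 0.41 × 0.87 × 0.68 = 0.2426 m³/s
w_5 = (2.72 − 1.93)/2 = 0.395 m; q_5 = 0.32 × 0.42 × 0.395 = 0.05309 m³/s
w_6 = (2.72 − 2.52)/2 = 0.1 m; q_6 = 0.28 × 0.18 × 0.1 = 0.005040 m³/s
Q = Σ qᵢ = 0.6825 m³/s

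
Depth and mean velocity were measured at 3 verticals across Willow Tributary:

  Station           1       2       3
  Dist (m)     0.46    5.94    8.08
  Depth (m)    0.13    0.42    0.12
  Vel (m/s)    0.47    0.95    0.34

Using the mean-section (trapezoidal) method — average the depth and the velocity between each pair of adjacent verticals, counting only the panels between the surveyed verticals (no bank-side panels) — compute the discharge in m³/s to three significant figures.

Panel 1-2: Δb = 5.48 m, d̄ = (0.13+0.42)/2 = 0.275, v̄ = (0.47+0.95)/2 = 0.71 → q = 5.48×0.275×0.71 = 1.070 m³/s
Panel 2-3: Δb = 2.14 m, d̄ = (0.42+0.12)/2 = 0.27, v̄ = (0.95+0.34)/2 = 0.645 → q = 2.14×0.27×0.645 = 0.3727 m³/s
Q = Σ q = 1.443 m³/s

1.44 m³/s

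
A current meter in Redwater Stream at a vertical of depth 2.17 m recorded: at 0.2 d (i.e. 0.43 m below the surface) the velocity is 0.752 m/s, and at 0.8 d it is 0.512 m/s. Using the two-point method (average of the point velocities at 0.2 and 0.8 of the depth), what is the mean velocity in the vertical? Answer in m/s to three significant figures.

0.632 m/s

v̄ = (0.752 + 0.512) / 2 = 0.6320 m/s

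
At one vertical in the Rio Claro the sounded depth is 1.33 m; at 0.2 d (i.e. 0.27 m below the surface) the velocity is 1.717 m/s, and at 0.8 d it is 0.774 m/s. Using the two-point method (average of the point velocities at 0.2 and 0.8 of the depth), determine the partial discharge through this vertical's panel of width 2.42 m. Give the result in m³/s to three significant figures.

v̄ = (1.717 + 0.774) / 2 = 1.246 m/s
q = v̄ × d × w = 1.246 × 1.33 × 2.42 = 4.009 m³/s

4.01 m³/s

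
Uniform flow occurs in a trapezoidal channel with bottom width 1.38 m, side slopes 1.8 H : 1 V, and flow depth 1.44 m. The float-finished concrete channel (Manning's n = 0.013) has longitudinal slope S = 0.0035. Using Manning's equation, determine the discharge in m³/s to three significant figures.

A = (b + z·y)·y = (1.38 + 1.8×1.44)×1.44 = 5.720 m²
P = b + 2y√(1+z²) = 1.38 + 2×1.44×√(1+1.8²) = 7.310 m
R = A/P = 5.720/7.310 = 0.7824 m
Q = (1/n)·A·R^(2/3)·S^(1/2) = (1/0.013) × 5.720 × 0.7824^(2/3) × 0.0035^(1/2) = 22.10 m³/s

22.1 m³/s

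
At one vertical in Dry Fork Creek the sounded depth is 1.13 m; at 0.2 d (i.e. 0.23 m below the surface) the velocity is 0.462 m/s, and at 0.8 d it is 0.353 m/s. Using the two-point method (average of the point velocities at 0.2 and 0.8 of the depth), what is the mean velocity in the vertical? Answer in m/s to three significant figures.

v̄ = (0.462 + 0.353) / 2 = 0.4075 m/s

0.408 m/s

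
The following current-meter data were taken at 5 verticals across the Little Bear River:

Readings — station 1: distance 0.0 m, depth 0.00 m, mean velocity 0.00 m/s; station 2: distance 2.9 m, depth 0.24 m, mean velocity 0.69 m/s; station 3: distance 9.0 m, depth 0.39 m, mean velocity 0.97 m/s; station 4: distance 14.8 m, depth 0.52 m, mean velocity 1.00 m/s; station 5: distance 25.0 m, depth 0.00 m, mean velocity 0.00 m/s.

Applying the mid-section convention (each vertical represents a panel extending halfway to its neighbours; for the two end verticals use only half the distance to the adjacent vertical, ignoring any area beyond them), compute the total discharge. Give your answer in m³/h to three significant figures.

25800 m³/h

w_2 = (9.0 − 0.0)/2 = 4.5 m; q_2 = 0.69 × 0.24 × 4.5 = 0.7452 m³/s
w_3 = (14.8 − 2.9)/2 = 5.95 m; q_3 = 0.97 × 0.39 × 5.95 = 2.251 m³/s
w_4 = (25.0 − 9.0)/2 = 8 m; q_4 = 1.00 × 0.52 × 8 = 4.160 m³/s
Stations 1, 5 contribute zero (depth or velocity is 0).
Q = Σ qᵢ = 7.156 m³/s
= 7.156 × 3600 = 25760 m³/h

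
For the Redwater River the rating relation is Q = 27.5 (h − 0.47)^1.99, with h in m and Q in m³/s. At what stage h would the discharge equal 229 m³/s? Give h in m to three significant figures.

3.37 m

h − h₀ = (Q/C)^(1/b) = (229/27.5)^(1/1.99) = 2.901 m
h = 0.47 + 2.901 = 3.371 m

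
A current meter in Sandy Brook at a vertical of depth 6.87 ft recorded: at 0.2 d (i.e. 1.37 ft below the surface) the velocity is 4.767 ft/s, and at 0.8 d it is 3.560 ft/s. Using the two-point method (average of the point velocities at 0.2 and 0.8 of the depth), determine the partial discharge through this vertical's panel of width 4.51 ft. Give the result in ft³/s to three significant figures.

v̄ = (4.767 + 3.560) / 2 = 4.164 ft/s
q = v̄ × d × w = 4.164 × 6.87 × 4.51 = 129.0 ft³/s

129 ft³/s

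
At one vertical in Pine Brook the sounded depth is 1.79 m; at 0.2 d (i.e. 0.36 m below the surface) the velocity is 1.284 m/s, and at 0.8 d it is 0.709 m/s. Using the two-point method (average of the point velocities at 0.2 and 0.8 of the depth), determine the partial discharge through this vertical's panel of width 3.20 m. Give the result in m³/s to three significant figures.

v̄ = (1.284 + 0.709) / 2 = 0.9965 m/s
q = v̄ × d × w = 0.9965 × 1.79 × 3.20 = 5.708 m³/s

5.71 m³/s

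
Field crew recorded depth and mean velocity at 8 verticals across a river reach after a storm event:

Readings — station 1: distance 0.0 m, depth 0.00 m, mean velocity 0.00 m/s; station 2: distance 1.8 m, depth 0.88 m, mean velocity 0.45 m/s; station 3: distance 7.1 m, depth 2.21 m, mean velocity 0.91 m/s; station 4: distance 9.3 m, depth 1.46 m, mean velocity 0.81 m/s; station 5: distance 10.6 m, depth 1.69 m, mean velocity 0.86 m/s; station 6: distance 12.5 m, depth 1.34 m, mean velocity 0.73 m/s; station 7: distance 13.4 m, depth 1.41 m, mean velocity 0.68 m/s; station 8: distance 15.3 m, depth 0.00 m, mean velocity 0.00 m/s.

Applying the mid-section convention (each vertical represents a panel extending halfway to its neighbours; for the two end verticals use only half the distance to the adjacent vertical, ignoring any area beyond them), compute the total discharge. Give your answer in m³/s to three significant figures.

w_2 = (7.1 − 0.0)/2 = 3.55 m; q_2 = 0.45 × 0.88 × 3.55 = 1.406 m³/s
w_3 = (9.3 − 1.8)/2 = 3.75 m; q_3 = 0.91 × 2.21 × 3.75 = 7.542 m³/s
w_4 = (10.6 − 7.1)/2 = 1.75 m; q_4 = 0.81 × 1.46 × 1.75 = 2.070 m³/s
w_5 = (12.5 − 9.3)/2 = 1.6 m; q_5 = 0.86 × 1.69 × 1.6 = 2.325 m³/s
w_6 = (13.4 − 10.6)/2 = 1.4 m; q_6 = 0.73 × 1.34 × 1.4 = 1.369 m³/s
w_7 = (15.3 − 12.5)/2 = 1.4 m; q_7 = 0.68 × 1.41 × 1.4 = 1.342 m³/s
Stations 1, 8 contribute zero (depth or velocity is 0).
Q = Σ qᵢ = 16.05 m³/s

16.1 m³/s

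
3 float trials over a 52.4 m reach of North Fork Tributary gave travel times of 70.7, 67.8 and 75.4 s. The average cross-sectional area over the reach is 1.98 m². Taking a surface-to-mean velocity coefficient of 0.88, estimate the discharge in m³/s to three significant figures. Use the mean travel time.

t̄ = (70.7 + 67.8 + 75.4) / 3 = 71.3 s
v_surface = L / t̄ = 52.4 / 71.3 = 0.7349 m/s
v_mean = 0.88 × 0.7349 = 0.6467 m/s
Q = A × v_mean = 1.98 × 0.6467 = 1.281 m³/s

1.28 m³/s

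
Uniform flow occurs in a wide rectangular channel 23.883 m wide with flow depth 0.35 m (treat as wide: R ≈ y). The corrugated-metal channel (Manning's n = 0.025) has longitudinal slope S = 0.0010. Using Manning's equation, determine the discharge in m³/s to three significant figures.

A = b·y = 23.883 × 0.35 = 8.359 m²
Wide channel: R ≈ y = 0.35 m
Q = (1/n)·A·R^(2/3)·S^(1/2) = (1/0.025) × 8.359 × 0.3500^(2/3) × 0.0010^(1/2) = 5.251 m³/s

5.25 m³/s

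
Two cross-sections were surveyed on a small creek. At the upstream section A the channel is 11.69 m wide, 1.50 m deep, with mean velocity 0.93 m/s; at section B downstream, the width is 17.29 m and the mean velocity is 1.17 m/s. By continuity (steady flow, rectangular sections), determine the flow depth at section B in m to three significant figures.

Q = A₁V₁ = (11.69×1.50) × 0.93 = 16.31 m³/s
d₂ = Q/(b₂ V₂) = 16.31/(17.29×1.17) = 0.8061 m

0.806 m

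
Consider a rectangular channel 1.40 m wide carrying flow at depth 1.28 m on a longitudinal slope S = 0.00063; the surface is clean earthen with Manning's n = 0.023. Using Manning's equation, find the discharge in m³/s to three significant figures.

1.15 m³/s

A = b·y = 1.40 × 1.28 = 1.792 m²
P = b + 2y = 1.40 + 2×1.28 = 3.960 m
R = A/P = 1.792/3.960 = 0.4525 m
Q = (1/n)·A·R^(2/3)·S^(1/2) = (1/0.023) × 1.792 × 0.4525^(2/3) × 0.00063^(1/2) = 1.153 m³/s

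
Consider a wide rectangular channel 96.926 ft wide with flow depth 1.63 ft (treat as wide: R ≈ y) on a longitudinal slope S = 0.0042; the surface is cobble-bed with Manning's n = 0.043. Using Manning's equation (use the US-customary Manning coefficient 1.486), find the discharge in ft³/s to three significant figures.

490 ft³/s

A = b·y = 96.926 × 1.63 = 158.0 ft²
Wide channel: R ≈ y = 1.63 ft
Q = (1.486/n)·A·R^(2/3)·S^(1/2) = (1.486/0.043) × 158.0 × 1.630^(2/3) × 0.0042^(1/2) = 490.1 ft³/s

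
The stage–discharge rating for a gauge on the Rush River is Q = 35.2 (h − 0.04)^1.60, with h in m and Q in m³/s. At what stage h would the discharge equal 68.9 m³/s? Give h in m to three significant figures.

1.56 m

h − h₀ = (Q/C)^(1/b) = (68.9/35.2)^(1/1.60) = 1.522 m
h = 0.04 + 1.522 = 1.562 m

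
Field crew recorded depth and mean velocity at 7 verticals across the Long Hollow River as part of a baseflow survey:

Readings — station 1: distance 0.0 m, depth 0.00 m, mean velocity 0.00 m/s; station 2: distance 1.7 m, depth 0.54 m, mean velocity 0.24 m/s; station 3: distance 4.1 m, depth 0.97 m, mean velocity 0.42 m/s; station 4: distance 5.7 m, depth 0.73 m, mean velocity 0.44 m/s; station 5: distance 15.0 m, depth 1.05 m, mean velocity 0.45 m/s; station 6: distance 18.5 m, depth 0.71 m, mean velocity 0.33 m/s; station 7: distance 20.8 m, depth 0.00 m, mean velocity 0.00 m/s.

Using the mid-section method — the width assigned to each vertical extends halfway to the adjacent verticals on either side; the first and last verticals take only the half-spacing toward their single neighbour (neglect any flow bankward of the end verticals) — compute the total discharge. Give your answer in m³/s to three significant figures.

6.53 m³/s

w_2 = (4.1 − 0.0)/2 = 2.05 m; q_2 = 0.24 × 0.54 × 2.05 = 0.2657 m³/s
w_3 = (5.7 − 1.7)/2 = 2 m; q_3 = 0.42 × 0.97 × 2 = 0.8148 m³/s
w_4 = (15.0 − 4.1)/2 = 5.45 m; q_4 = 0.44 × 0.73 × 5.45 = 1.751 m³/s
w_5 = (18.5 − 5.7)/2 = 6.4 m; q_5 = 0.45 × 1.05 × 6.4 = 3.024 m³/s
w_6 = (20.8 − 15.0)/2 = 2.9 m; q_6 = 0.33 × 0.71 × 2.9 = 0.6795 m³/s
Stations 1, 7 contribute zero (depth or velocity is 0).
Q = Σ qᵢ = 6.534 m³/s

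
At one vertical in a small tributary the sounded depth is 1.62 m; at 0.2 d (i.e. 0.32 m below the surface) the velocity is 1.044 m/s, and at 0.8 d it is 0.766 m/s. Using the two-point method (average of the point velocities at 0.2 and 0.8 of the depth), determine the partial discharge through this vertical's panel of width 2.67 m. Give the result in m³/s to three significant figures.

3.91 m³/s

v̄ = (1.044 + 0.766) / 2 = 0.9050 m/s
q = v̄ × d × w = 0.9050 × 1.62 × 2.67 = 3.914 m³/s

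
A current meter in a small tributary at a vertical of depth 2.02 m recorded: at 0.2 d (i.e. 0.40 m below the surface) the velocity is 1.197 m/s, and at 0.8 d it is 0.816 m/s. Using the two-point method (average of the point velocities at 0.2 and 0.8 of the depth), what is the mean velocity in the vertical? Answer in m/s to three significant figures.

v̄ = (1.197 + 0.816) / 2 = 1.007 m/s

1.01 m/s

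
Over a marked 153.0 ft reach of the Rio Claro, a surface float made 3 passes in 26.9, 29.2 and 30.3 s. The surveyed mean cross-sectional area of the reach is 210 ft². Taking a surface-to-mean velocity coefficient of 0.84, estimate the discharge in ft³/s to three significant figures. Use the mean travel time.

t̄ = (26.9 + 29.2 + 30.3) / 3 = 28.8 s
v_surface = L / t̄ = 153.0 / 28.8 = 5.313 ft/s
v_mean = 0.84 × 5.313 = 4.463 ft/s
Q = A × v_mean = 210 × 4.463 = 937.1 ft³/s

937 ft³/s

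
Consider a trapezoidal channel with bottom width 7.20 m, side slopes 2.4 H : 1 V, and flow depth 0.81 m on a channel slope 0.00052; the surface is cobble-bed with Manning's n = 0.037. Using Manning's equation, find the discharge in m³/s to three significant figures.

A = (b + z·y)·y = (7.20 + 2.4×0.81)×0.81 = 7.407 m²
P = b + 2y√(1+z²) = 7.20 + 2×0.81×√(1+2.4²) = 11.41 m
R = A/P = 7.407/11.41 = 0.6490 m
Q = (1/n)·A·R^(2/3)·S^(1/2) = (1/0.037) × 7.407 × 0.6490^(2/3) × 0.00052^(1/2) = 3.422 m³/s

3.42 m³/s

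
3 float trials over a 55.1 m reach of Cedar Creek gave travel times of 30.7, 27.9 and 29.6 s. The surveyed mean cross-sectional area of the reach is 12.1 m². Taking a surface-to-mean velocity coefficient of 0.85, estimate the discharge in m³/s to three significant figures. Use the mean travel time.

t̄ = (30.7 + 27.9 + 29.6) / 3 = 29.4 s
v_surface = L / t̄ = 55.1 / 29.4 = 1.874 m/s
v_mean = 0.85 × 1.874 = 1.593 m/s
Q = A × v_mean = 12.1 × 1.593 = 19.28 m³/s

19.3 m³/s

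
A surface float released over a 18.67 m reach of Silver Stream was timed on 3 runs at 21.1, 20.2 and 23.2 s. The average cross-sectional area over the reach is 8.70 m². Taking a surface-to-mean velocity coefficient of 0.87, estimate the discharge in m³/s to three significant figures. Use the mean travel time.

t̄ = (21.1 + 20.2 + 23.2) / 3 = 21.5 s
v_surface = L / t̄ = 18.67 / 21.5 = 0.8684 m/s
v_mean = 0.87 × 0.8684 = 0.7555 m/s
Q = A × v_mean = 8.70 × 0.7555 = 6.573 m³/s

6.57 m³/s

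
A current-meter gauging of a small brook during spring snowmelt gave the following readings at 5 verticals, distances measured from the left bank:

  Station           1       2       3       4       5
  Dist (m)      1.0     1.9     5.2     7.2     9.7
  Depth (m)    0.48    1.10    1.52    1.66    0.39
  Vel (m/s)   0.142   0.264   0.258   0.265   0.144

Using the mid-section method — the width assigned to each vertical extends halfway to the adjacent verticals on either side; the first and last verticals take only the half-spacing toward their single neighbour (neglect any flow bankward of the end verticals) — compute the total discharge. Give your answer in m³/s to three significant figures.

2.74 m³/s

w_1 = (1.9 − 1.0)/2 = 0.45 m; q_1 = 0.142 × 0.48 × 0.45 = 0.03067 m³/s
w_2 = (5.2 − 1.0)/2 = 2.1 m; q_2 = 0.264 × 1.10 × 2.1 = 0.6098 m³/s
w_3 = (7.2 − 1.9)/2 = 2.65 m; q_3 = 0.258 × 1.52 × 2.65 = 1.039 m³/s
w_4 = (9.7 − 5.2)/2 = 2.25 m; q_4 = 0.265 × 1.66 × 2.25 = 0.9898 m³/s
w_5 = (9.7 − 7.2)/2 = 1.25 m; q_5 = 0.144 × 0.39 × 1.25 = 0.07020 m³/s
Q = Σ qᵢ = 2.740 m³/s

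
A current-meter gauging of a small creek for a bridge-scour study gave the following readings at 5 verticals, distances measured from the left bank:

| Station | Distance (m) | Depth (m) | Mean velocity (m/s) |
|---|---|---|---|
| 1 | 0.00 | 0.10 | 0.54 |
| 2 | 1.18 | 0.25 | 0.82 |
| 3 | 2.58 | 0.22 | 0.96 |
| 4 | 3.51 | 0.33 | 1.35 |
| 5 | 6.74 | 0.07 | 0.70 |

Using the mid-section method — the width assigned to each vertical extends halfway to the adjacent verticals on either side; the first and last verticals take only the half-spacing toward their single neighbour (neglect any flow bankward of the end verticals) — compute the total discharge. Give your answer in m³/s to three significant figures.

1.55 m³/s

w_1 = (1.18 − 0.00)/2 = 0.59 m; q_1 = 0.54 × 0.10 × 0.59 = 0.03186 m³/s
w_2 = (2.58 − 0.00)/2 = 1.29 m; q_2 = 0.82 × 0.25 × 1.29 = 0.2645 m³/s
w_3 = (3.51 − 1.18)/2 = 1.165 m; q_3 = 0.96 × 0.22 × 1.165 = 0.2460 m³/s
w_4 = (6.74 − 2.58)/2 = 2.08 m; q_4 = 1.35 × 0.33 × 2.08 = 0.9266 m³/s
w_5 = (6.74 − 3.51)/2 = 1.615 m; q_5 = 0.70 × 0.07 × 1.615 = 0.07914 m³/s
Q = Σ qᵢ = 1.548 m³/s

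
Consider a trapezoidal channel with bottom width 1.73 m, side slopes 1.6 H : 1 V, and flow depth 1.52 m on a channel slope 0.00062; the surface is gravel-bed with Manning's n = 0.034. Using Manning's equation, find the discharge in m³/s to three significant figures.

4.15 m³/s

A = (b + z·y)·y = (1.73 + 1.6×1.52)×1.52 = 6.326 m²
P = b + 2y√(1+z²) = 1.73 + 2×1.52×√(1+1.6²) = 7.466 m
R = A/P = 6.326/7.466 = 0.8474 m
Q = (1/n)·A·R^(2/3)·S^(1/2) = (1/0.034) × 6.326 × 0.8474^(2/3) × 0.00062^(1/2) = 4.149 m³/s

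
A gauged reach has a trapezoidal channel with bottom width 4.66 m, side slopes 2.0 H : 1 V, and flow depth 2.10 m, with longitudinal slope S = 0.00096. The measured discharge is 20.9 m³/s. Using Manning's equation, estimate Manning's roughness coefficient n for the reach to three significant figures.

A = (b + z·y)·y = (4.66 + 2.0×2.10)×2.10 = 18.61 m²
P = b + 2y√(1+z²) = 4.66 + 2×2.10×√(1+2.0²) = 14.05 m
R = A/P = 18.61/14.05 = 1.324 m
n = (1/Q)·A·R^(2/3)·S^(1/2) = (1/20.9) × 18.61 × 1.206 × 0.03098 = 0.03326

0.0333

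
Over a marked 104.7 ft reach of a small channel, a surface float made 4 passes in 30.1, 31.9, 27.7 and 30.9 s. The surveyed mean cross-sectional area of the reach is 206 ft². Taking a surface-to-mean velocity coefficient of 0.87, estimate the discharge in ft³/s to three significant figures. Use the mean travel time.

t̄ = (30.1 + 31.9 + 27.7 + 30.9) / 4 = 30.15 s
v_surface = L / t̄ = 104.7 / 30.15 = 3.473 ft/s
v_mean = 0.87 × 3.473 = 3.021 ft/s
Q = A × v_mean = 206 × 3.021 = 622.4 ft³/s

622 ft³/s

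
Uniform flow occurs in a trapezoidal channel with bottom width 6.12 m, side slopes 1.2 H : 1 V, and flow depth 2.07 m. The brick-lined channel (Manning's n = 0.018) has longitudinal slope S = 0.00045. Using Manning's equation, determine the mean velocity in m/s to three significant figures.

1.49 m/s

A = (b + z·y)·y = (6.12 + 1.2×2.07)×2.07 = 17.81 m²
P = b + 2y√(1+z²) = 6.12 + 2×2.07×√(1+1.2²) = 12.59 m
R = A/P = 17.81/12.59 = 1.415 m
Q = (1/n)·A·R^(2/3)·S^(1/2) = (1/0.018) × 17.81 × 1.415^(2/3) × 0.00045^(1/2) = 26.45 m³/s
V = Q/A = 26.45/17.81 = 1.485 m/s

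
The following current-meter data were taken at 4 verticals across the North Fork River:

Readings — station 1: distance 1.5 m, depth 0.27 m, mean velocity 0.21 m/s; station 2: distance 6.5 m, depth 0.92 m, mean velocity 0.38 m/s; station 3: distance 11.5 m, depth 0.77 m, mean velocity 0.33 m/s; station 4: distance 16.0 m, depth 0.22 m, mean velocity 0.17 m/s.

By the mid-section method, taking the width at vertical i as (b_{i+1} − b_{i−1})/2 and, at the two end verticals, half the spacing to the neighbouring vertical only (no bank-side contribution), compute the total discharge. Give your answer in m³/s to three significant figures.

w_1 = (6.5 − 1.5)/2 = 2.5 m; q_1 = 0.21 × 0.27 × 2.5 = 0.1418 m³/s
w_2 = (11.5 − 1.5)/2 = 5 m; q_2 = 0.38 × 0.92 × 5 = 1.748 m³/s
w_3 = (16.0 − 6.5)/2 = 4.75 m; q_3 = 0.33 × 0.77 × 4.75 = 1.207 m³/s
w_4 = (16.0 − 11.5)/2 = 2.25 m; q_4 = 0.17 × 0.22 × 2.25 = 0.08415 m³/s
Q = Σ qᵢ = 3.181 m³/s

3.18 m³/s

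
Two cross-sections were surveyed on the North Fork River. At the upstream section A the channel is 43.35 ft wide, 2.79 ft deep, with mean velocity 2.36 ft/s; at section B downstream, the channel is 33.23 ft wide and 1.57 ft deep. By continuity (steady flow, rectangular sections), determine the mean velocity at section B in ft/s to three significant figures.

5.47 ft/s

Q = A₁V₁ = (43.35×2.79) × 2.36 = 285.4 ft³/s
A₂ = 33.23 × 1.57 = 52.17 ft²
V₂ = Q/A₂ = 285.4/52.17 = 5.471 ft/s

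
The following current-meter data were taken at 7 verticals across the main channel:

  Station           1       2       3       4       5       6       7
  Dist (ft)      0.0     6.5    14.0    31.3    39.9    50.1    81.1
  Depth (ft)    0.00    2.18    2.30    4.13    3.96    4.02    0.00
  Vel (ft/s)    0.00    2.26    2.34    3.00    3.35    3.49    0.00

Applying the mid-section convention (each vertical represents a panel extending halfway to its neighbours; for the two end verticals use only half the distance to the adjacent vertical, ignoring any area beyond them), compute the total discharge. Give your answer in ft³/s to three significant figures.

675 ft³/s

w_2 = (14.0 − 0.0)/2 = 7 ft; q_2 = 2.26 × 2.18 × 7 = 34.49 ft³/s
w_3 = (31.3 − 6.5)/2 = 12.4 ft; q_3 = 2.34 × 2.30 × 12.4 = 66.74 ft³/s
w_4 = (39.9 − 14.0)/2 = 12.95 ft; q_4 = 3.00 × 4.13 × 12.95 = 160.5 ft³/s
w_5 = (50.1 − 31.3)/2 = 9.4 ft; q_5 = 3.35 × 3.96 × 9.4 = 124.7 ft³/s
w_6 = (81.1 − 39.9)/2 = 20.6 ft; q_6 = 3.49 × 4.02 × 20.6 = 289.0 ft³/s
Stations 1, 7 contribute zero (depth or velocity is 0).
Q = Σ qᵢ = 675.4 ft³/s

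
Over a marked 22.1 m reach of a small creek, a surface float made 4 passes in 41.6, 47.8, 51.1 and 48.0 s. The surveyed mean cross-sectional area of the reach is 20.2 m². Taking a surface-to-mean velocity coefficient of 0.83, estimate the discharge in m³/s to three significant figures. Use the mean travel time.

7.86 m³/s

t̄ = (41.6 + 47.8 + 51.1 + 48.0) / 4 = 47.125 s
v_surface = L / t̄ = 22.1 / 47.125 = 0.4690 m/s
v_mean = 0.83 × 0.4690 = 0.3892 m/s
Q = A × v_mean = 20.2 × 0.3892 = 7.863 m³/s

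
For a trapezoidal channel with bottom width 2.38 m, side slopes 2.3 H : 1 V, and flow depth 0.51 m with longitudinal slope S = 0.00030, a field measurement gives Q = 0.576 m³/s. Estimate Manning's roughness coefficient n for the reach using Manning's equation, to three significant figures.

A = (b + z·y)·y = (2.38 + 2.3×0.51)×0.51 = 1.812 m²
P = b + 2y√(1+z²) = 2.38 + 2×0.51×√(1+2.3²) = 4.938 m
R = A/P = 1.812/4.938 = 0.3669 m
n = (1/Q)·A·R^(2/3)·S^(1/2) = (1/0.576) × 1.812 × 0.5125 × 0.01732 = 0.02793

0.0279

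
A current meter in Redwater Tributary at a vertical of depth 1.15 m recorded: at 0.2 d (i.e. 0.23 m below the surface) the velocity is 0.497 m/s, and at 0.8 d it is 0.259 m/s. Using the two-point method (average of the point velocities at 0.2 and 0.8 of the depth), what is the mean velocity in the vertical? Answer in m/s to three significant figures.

v̄ = (0.497 + 0.259) / 2 = 0.3780 m/s

0.378 m/s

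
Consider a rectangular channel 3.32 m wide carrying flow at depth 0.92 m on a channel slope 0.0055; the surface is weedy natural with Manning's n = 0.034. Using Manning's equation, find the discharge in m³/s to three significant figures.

A = b·y = 3.32 × 0.92 = 3.054 m²
P = b + 2y = 3.32 + 2×0.92 = 5.160 m
R = A/P = 3.054/5.160 = 0.5919 m
Q = (1/n)·A·R^(2/3)·S^(1/2) = (1/0.034) × 3.054 × 0.5919^(2/3) × 0.0055^(1/2) = 4.697 m³/s

4.70 m³/s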